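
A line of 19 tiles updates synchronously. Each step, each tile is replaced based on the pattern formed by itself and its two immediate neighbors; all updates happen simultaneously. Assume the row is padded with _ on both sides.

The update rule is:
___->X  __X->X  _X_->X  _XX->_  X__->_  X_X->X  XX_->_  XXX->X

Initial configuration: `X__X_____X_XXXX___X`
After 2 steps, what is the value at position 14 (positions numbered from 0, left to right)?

step 1: X_XX_XXXXXX_XX__XXX
step 2: XX__X_XXXX_X___X_X_
position 14 holds _

_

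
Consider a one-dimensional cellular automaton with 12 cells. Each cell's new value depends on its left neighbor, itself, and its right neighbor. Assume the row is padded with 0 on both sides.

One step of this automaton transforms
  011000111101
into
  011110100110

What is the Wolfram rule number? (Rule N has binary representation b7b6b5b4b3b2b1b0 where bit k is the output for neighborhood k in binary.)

121

position 7: 111 → 0  (bit 7 = 0)
position 2: 110 → 1  (bit 6 = 1)
position 10: 101 → 1  (bit 5 = 1)
position 3: 100 → 1  (bit 4 = 1)
position 1: 011 → 1  (bit 3 = 1)
position 11: 010 → 0  (bit 2 = 0)
position 0: 001 → 0  (bit 1 = 0)
position 4: 000 → 1  (bit 0 = 1)
bits b7..b0 = 01111001 = 121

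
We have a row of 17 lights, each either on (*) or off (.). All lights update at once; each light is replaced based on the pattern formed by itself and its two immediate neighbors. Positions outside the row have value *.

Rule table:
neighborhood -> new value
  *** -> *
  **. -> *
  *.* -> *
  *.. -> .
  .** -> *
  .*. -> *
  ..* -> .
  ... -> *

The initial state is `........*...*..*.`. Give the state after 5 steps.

step 1: .******.*.*.*..**
step 2: *************..**
step 3: *************..**  (fixed point — unchanged through step 5)

*************..**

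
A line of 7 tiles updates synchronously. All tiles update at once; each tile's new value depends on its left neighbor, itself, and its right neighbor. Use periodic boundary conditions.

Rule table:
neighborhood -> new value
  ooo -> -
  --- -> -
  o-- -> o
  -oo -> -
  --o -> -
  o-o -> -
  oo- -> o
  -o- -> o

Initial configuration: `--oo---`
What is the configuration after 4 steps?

---oo--
----oo-
-----oo
o-----o

o-----o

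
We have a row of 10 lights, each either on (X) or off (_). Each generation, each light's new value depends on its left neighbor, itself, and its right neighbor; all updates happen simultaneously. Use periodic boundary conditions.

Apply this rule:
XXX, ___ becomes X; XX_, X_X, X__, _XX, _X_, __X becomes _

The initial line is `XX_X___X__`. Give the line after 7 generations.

XXX__X__XX

generation 1: _____X____
generation 2: XXXX___XXX
generation 3: XXX__X__XX
generation 4: XX_______X
generation 5: X__XXXXX__
generation 6: ____XXX___
generation 7: XXX__X__XX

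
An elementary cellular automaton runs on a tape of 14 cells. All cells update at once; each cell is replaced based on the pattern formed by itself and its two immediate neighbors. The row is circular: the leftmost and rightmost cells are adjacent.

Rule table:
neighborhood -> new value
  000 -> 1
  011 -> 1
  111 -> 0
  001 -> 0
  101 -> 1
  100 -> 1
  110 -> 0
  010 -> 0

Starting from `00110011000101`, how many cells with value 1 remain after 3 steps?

step 1: 10101010110010
step 2: 01010101101001
step 3: 10101011010100
count of 1: 7

7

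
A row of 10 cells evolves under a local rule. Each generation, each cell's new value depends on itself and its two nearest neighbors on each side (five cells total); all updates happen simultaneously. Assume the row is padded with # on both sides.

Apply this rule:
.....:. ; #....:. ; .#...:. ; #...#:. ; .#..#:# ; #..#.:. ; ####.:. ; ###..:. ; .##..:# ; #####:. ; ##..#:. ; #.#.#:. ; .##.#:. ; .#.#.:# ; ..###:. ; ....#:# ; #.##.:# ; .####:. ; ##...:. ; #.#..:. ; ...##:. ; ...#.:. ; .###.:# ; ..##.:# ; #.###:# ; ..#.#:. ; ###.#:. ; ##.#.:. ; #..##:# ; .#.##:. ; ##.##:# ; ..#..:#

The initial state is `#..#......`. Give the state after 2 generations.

generation 1: ...#....#.
generation 2: ...#..#...

...#..#...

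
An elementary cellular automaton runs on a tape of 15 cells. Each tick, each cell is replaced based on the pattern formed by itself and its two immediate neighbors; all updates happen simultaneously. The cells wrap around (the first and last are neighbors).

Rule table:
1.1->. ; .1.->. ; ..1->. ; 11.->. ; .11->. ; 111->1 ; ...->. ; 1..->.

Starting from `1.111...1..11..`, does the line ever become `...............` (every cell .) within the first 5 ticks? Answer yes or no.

yes

...1...........
...............
all cells are . at tick 2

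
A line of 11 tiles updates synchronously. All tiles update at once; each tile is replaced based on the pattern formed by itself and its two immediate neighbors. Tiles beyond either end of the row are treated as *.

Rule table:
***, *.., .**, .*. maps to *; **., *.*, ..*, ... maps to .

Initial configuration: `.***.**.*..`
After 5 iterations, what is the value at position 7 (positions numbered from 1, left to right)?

iteration 1: .**..*..**.
iteration 2: .*.*.**.*..
iteration 3: .*.*.*..**.
iteration 4: .*.*.**.*..  (repeats iteration 2; period 2)
iteration 5: .*.*.*..**.
position 7 holds .

.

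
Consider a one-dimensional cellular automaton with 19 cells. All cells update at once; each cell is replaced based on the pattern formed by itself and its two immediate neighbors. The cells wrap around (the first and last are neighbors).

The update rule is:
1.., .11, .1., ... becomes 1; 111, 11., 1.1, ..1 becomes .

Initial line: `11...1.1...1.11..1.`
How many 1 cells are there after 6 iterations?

1.11.1.111.1.1.1.1.
1.1..1.1...1.1.1.1.
1.11.1.111.1.1.1.1.  (repeats iteration 1; period 2)
iteration 6: 1.1..1.1...1.1.1.1.
count of 1: 8

8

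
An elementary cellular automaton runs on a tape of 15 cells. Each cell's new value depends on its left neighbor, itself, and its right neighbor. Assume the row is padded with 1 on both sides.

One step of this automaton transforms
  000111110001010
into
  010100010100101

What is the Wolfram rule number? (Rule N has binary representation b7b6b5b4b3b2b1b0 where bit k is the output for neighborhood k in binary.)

105

position 4: 111 → 0  (bit 7 = 0)
position 7: 110 → 1  (bit 6 = 1)
position 12: 101 → 1  (bit 5 = 1)
position 0: 100 → 0  (bit 4 = 0)
position 3: 011 → 1  (bit 3 = 1)
position 11: 010 → 0  (bit 2 = 0)
position 2: 001 → 0  (bit 1 = 0)
position 1: 000 → 1  (bit 0 = 1)
bits b7..b0 = 01101001 = 105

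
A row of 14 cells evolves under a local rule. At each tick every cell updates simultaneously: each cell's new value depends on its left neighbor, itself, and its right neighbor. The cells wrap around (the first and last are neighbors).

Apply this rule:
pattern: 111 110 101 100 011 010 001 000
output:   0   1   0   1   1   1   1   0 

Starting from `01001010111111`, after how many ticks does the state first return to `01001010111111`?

6

01111010100001
01001010110011
01111010111111
01001010100001
01111010110011
01001010111111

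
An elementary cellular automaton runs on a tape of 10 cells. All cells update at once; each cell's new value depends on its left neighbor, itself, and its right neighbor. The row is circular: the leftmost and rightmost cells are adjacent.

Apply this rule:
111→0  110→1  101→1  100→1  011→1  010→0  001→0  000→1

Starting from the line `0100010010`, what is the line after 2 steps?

1011100100

0011001001
1011100100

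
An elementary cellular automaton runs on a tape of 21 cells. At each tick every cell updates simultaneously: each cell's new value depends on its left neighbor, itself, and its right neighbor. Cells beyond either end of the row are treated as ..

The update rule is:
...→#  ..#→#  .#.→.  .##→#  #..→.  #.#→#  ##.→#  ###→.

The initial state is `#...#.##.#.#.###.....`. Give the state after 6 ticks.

#.###..######.###.##.

..##.####.#.##.#.####
######..##.####.##..#
#....#.#####..####.#.
..###.##...#.##..##..
###.####.##.###.###.#
#.###..######.###.##.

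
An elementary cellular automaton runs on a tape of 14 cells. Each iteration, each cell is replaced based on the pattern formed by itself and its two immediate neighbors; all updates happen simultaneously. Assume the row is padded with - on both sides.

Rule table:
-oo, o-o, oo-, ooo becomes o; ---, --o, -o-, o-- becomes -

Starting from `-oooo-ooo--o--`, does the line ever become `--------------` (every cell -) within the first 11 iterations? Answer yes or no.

no

iteration 1: -oooooooo-----
iteration 2: -oooooooo-----  (fixed point — unchanged through iteration 11)
iteration 11 is -oooooooo-----, still not uniform -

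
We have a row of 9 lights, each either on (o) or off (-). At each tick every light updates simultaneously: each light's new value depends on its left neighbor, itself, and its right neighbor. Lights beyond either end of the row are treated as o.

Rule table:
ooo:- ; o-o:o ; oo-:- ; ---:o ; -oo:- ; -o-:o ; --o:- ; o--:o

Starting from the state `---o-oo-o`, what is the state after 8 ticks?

oo-oo--o-
--o--o-oo
o-oo-oo--
-o--o--o-
ooo-oo-oo
---o--o--
oo-oo-oo-
--o--o--o

--o--o--o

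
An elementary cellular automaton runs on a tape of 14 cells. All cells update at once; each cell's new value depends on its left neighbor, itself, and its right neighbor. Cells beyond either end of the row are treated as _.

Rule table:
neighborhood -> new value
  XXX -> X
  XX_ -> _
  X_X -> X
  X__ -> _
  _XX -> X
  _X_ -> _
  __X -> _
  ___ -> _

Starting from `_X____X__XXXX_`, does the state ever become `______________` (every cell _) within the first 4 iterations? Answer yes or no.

yes

_________XXX__
_________XX___
_________X____
______________
all cells are _ at iteration 4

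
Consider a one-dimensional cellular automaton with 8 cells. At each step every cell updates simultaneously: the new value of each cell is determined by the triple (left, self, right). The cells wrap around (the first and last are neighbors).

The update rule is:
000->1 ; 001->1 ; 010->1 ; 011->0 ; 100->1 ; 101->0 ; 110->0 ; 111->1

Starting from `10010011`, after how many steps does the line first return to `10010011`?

4

01111101
00111001
11010111
10010011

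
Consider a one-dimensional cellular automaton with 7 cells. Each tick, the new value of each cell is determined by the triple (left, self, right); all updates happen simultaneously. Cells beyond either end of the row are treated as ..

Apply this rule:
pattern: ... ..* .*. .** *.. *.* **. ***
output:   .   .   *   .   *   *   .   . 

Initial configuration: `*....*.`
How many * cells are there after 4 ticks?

1

**...**
..*....
..**...
....*..
count of *: 1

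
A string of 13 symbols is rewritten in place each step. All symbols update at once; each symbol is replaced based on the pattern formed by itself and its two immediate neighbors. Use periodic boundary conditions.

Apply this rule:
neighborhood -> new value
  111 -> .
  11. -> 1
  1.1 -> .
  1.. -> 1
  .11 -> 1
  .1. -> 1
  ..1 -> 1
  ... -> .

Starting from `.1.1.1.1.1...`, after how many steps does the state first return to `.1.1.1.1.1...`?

11.1.1.1.11..
11.1.1.1.1111
.1.1.1.1.1...

3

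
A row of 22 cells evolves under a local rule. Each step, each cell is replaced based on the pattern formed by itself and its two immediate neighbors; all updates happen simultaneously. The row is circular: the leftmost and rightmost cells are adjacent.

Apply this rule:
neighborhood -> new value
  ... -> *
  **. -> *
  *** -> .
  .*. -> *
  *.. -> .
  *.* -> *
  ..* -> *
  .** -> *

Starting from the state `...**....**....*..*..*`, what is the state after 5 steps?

step 1: .****.*****.****.**.**
step 2: **..***...***..*******
step 3: .*.**.*.***.*.**......
step 4: *********.******.*****
step 5: ........***....***....

........***....***....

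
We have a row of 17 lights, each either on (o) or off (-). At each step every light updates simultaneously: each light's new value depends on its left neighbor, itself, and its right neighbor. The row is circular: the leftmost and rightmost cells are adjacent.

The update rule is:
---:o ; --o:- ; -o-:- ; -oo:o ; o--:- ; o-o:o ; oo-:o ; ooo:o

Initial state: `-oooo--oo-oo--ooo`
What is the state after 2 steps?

step 1: ooooo--ooooo--ooo
step 2: ooooo--ooooo--ooo

ooooo--ooooo--ooo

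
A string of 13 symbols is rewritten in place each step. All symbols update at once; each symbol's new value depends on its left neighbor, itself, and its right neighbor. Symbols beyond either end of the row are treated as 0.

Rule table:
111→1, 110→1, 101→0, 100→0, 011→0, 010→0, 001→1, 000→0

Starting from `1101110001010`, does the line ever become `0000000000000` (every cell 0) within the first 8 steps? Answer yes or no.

yes

step 1: 0100110010000
step 2: 1001010100000
step 3: 0010000000000
step 4: 0100000000000
step 5: 1000000000000
step 6: 0000000000000
all cells are 0 at step 6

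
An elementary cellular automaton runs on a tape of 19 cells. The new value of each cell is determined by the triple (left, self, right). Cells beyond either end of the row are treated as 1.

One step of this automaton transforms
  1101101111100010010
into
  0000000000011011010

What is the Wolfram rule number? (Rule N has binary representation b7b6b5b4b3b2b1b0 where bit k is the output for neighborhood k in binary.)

position 0: 111 → 0  (bit 7 = 0)
position 1: 110 → 0  (bit 6 = 0)
position 2: 101 → 0  (bit 5 = 0)
position 11: 100 → 1  (bit 4 = 1)
position 3: 011 → 0  (bit 3 = 0)
position 14: 010 → 1  (bit 2 = 1)
position 13: 001 → 0  (bit 1 = 0)
position 12: 000 → 1  (bit 0 = 1)
bits b7..b0 = 00010101 = 21

21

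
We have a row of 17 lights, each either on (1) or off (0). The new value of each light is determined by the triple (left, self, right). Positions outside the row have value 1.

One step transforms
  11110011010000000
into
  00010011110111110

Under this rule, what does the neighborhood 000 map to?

At position 11 the neighborhood is 000; the next row has 1 there.

1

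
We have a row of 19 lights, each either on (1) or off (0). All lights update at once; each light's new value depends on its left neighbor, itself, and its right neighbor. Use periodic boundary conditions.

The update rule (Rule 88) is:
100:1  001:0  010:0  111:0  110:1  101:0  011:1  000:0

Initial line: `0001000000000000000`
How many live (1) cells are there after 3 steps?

step 1: 0000100000000000000
step 2: 0000010000000000000
step 3: 0000001000000000000
count of 1: 1

1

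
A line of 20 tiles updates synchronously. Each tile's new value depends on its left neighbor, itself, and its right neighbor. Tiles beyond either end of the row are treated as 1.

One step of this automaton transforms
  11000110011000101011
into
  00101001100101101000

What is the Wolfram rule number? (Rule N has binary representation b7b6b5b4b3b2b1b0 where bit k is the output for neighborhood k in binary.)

22

position 0: 111 → 0  (bit 7 = 0)
position 1: 110 → 0  (bit 6 = 0)
position 15: 101 → 0  (bit 5 = 0)
position 2: 100 → 1  (bit 4 = 1)
position 5: 011 → 0  (bit 3 = 0)
position 14: 010 → 1  (bit 2 = 1)
position 4: 001 → 1  (bit 1 = 1)
position 3: 000 → 0  (bit 0 = 0)
bits b7..b0 = 00010110 = 22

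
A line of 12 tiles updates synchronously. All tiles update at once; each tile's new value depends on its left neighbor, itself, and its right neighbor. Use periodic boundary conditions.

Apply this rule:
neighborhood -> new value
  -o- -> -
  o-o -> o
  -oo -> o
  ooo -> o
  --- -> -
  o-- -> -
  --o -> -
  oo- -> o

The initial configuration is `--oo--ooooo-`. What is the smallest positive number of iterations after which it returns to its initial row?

--oo--ooooo-

1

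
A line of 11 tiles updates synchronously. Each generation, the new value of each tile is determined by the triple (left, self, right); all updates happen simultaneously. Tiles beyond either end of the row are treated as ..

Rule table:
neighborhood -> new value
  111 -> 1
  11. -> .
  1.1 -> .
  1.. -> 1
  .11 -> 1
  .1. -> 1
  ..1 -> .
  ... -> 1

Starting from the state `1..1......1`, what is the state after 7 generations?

11.11.1.1.1

11.111111.1
1..11111..1
11.1111.1.1
1..111..1.1
11.11.1.1.1
1..1..1.1.1
11.11.1.1.1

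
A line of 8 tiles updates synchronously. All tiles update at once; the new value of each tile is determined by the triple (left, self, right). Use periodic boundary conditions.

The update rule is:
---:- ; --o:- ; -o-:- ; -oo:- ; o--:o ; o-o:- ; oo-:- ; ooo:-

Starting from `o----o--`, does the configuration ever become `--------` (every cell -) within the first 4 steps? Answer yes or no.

no

step 1: -o----o-
step 2: --o----o
step 3: o--o----
step 4: -o--o---
step 4 is -o--o---, still not uniform -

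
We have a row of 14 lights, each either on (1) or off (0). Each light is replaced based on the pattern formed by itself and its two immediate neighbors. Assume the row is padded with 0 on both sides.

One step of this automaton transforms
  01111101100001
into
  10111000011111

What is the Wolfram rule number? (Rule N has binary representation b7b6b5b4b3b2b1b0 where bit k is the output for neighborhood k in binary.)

151

position 2: 111 → 1  (bit 7 = 1)
position 5: 110 → 0  (bit 6 = 0)
position 6: 101 → 0  (bit 5 = 0)
position 9: 100 → 1  (bit 4 = 1)
position 1: 011 → 0  (bit 3 = 0)
position 13: 010 → 1  (bit 2 = 1)
position 0: 001 → 1  (bit 1 = 1)
position 10: 000 → 1  (bit 0 = 1)
bits b7..b0 = 10010111 = 151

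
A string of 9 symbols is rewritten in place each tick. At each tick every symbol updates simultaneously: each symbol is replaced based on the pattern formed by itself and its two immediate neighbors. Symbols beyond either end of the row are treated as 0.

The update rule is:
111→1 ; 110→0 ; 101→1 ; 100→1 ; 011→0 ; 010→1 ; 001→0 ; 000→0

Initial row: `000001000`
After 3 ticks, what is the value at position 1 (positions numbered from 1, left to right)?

0

000001100
000000010
000000011
position 1 holds 0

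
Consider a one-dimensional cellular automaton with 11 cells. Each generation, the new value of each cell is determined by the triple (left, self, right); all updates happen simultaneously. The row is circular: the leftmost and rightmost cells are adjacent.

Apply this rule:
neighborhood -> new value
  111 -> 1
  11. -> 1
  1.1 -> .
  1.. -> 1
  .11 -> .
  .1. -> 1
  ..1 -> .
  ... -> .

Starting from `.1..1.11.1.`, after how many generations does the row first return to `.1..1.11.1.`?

generation 1: .11.1..1.11
generation 2: ..1.11.1..1
generation 3: 1.1..1.11.1
generation 4: 1.11.1..1..
generation 5: 1..1.11.11.
generation 6: 11.1..1..1.
generation 7: .1.11.11.1.
generation 8: .1..1..1.11
generation 9: .11.11.1..1
generation 10: ..1..1.11.1
generation 11: 1.11.1..1.1
generation 12: 1..1.11.1..
generation 13: 11.1..1.11.
generation 14: .1.11.1..1.
generation 15: .1..1.11.11
generation 16: .11.1..1..1
generation 17: ..1.11.11.1
generation 18: 1.1..1..1.1
generation 19: 1.11.11.1..
generation 20: 1..1..1.11.
generation 21: 11.11.1..1.
generation 22: .1..1.11.1.

22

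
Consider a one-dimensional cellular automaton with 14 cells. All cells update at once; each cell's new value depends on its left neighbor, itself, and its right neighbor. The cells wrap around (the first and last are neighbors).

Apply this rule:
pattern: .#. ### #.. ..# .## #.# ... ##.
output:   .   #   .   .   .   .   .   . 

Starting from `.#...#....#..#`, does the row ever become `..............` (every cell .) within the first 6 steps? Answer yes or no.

..............
all cells are . at step 1

yes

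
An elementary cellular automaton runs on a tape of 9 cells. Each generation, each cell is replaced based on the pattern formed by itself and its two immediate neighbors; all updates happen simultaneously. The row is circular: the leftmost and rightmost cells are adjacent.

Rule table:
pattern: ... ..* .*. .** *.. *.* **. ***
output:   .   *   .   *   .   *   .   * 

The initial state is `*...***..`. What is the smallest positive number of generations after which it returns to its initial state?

generation 1: ...***..*
generation 2: ..***..*.
generation 3: .***..*..
generation 4: ***..*...
generation 5: **..*...*
generation 6: *..*...**
generation 7: ..*...***
generation 8: .*...***.
generation 9: *...***..

9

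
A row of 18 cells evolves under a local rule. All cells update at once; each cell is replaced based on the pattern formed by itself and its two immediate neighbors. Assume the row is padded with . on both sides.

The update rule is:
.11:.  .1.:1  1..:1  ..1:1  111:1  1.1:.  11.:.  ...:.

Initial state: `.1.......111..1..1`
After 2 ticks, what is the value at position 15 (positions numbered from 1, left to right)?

1

111.....1.1.111111
.1.1...11.1..1111.
position 15 holds 1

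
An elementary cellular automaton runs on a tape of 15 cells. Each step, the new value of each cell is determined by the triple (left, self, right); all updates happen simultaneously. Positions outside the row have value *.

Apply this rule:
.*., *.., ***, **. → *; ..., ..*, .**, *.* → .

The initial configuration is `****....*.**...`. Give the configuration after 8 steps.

*****...*..**..
******..**..**.
*******..**..*.
********..**.*.
*********..*.*.
**********.*.*.
**********.*.*.  (fixed point — unchanged through step 8)

**********.*.*.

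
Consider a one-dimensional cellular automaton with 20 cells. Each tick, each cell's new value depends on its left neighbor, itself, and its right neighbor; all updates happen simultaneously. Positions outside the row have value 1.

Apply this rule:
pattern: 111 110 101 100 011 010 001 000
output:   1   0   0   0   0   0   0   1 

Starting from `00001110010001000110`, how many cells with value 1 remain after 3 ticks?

8

01100100000100010000
00000001110001000110
01111100100100010000
count of 1: 8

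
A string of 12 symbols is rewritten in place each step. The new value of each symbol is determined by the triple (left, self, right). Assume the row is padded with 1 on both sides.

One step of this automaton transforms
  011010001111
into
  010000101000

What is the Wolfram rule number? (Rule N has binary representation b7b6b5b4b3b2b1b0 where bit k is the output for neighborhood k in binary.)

position 9: 111 → 0  (bit 7 = 0)
position 2: 110 → 0  (bit 6 = 0)
position 0: 101 → 0  (bit 5 = 0)
position 5: 100 → 0  (bit 4 = 0)
position 1: 011 → 1  (bit 3 = 1)
position 4: 010 → 0  (bit 2 = 0)
position 7: 001 → 0  (bit 1 = 0)
position 6: 000 → 1  (bit 0 = 1)
bits b7..b0 = 00001001 = 9

9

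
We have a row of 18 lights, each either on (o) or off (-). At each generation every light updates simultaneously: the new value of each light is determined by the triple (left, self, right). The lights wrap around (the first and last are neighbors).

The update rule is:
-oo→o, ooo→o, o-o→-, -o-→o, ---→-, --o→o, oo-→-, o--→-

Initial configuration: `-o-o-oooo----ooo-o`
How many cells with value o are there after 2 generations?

-o-o-ooo----ooo--o
-o-o-oo----ooo--oo
count of o: 9

9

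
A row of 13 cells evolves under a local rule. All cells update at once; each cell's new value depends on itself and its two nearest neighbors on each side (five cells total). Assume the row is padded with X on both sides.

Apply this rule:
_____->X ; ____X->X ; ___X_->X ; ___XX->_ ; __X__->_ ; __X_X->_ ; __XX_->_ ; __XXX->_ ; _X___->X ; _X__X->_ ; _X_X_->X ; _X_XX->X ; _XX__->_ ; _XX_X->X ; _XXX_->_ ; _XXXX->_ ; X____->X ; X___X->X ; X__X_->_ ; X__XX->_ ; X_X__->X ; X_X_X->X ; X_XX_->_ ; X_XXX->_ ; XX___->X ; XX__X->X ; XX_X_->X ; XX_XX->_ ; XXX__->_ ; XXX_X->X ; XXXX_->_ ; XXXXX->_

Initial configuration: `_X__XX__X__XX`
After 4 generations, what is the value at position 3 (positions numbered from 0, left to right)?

XX____X______
__XXXX_XXXXX_
X____X_____X_
_XXXX_XXXXX_X
position 3 holds X

X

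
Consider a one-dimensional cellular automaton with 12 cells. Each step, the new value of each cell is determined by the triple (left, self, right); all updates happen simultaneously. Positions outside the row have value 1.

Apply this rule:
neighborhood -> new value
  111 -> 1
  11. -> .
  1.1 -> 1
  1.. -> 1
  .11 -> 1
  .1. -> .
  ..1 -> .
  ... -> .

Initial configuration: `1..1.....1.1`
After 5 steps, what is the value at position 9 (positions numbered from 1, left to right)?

1

.1..1.....11
1.1..1....11
.1.1..1...11
1.1.1..1..11
.1.1.1..1.11
position 9 holds 1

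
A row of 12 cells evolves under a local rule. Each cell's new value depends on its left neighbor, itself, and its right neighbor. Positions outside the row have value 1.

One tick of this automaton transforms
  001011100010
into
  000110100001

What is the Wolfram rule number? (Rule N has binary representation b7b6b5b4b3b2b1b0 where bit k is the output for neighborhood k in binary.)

104

position 5: 111 → 0  (bit 7 = 0)
position 6: 110 → 1  (bit 6 = 1)
position 3: 101 → 1  (bit 5 = 1)
position 0: 100 → 0  (bit 4 = 0)
position 4: 011 → 1  (bit 3 = 1)
position 2: 010 → 0  (bit 2 = 0)
position 1: 001 → 0  (bit 1 = 0)
position 8: 000 → 0  (bit 0 = 0)
bits b7..b0 = 01101000 = 104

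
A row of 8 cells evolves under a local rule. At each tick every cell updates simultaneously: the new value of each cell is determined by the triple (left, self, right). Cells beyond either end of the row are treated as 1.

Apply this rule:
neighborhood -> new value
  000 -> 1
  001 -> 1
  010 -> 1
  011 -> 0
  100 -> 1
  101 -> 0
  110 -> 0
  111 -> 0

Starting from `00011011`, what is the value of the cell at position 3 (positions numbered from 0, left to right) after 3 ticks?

0

tick 1: 11100000
tick 2: 00011111
tick 3: 11100000
position 3 holds 0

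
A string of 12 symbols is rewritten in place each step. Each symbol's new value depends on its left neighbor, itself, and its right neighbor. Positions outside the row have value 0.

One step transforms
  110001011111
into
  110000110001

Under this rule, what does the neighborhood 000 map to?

0

At position 3 the neighborhood is 000; the next row has 0 there.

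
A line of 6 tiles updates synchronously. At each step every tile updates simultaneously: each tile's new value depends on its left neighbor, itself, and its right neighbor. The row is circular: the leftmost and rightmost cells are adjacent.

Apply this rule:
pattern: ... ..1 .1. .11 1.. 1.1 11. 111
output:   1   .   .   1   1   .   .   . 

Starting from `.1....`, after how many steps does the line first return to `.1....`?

15

..1111
1.1...
...11.
11.1.1
.....1
1111..
1...1.
.11...
.1.111
...1..
11..11
..1.1.
1....1
.111.1
.1....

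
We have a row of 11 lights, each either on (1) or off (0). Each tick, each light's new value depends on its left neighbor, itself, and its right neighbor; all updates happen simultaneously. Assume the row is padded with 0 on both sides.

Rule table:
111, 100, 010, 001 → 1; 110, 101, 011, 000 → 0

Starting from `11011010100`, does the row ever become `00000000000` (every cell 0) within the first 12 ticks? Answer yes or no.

no

00000010110
00000110001
00001001011
00011111000
00101110100
01100100110
10011111001
11101110111
01000100010
11101110111  (repeats tick 8; period 2)
tick 12: 11101110111
tick 12 is 11101110111, still not uniform 0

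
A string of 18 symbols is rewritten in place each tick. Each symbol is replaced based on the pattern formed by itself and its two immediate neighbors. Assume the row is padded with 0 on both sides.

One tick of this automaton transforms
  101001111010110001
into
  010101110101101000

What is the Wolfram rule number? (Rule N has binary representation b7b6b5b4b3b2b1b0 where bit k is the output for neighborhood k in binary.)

position 6: 111 → 1  (bit 7 = 1)
position 8: 110 → 0  (bit 6 = 0)
position 1: 101 → 1  (bit 5 = 1)
position 3: 100 → 1  (bit 4 = 1)
position 5: 011 → 1  (bit 3 = 1)
position 0: 010 → 0  (bit 2 = 0)
position 4: 001 → 0  (bit 1 = 0)
position 15: 000 → 0  (bit 0 = 0)
bits b7..b0 = 10111000 = 184

184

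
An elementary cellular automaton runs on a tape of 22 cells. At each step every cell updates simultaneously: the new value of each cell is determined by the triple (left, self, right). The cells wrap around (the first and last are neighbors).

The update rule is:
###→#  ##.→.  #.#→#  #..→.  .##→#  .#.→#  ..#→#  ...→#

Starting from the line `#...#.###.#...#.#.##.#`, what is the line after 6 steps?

..######.##.#######.##
.######.##.#######.##.
######.##.#######.##..
#####.##.#######.##..#
####.##.#######.##..##
###.##.#######.##..###

###.##.#######.##..###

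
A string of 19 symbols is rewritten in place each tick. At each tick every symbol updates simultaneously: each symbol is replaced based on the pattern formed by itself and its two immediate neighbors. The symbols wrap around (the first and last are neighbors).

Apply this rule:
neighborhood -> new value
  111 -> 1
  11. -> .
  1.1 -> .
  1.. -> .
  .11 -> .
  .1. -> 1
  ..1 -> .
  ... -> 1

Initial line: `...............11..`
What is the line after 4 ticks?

11111111111111....1
1111111111111..11..
.11111111111.......
..111111111..111111

..111111111..111111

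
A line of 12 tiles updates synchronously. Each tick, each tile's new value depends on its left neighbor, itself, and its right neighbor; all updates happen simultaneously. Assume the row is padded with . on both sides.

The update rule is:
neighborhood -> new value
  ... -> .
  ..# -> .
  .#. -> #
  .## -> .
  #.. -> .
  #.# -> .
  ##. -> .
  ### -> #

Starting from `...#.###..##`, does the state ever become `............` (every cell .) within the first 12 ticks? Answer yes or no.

no

tick 1: ...#..#.....
tick 2: ...#..#.....  (fixed point — unchanged through tick 12)
tick 12 is ...#..#....., still not uniform .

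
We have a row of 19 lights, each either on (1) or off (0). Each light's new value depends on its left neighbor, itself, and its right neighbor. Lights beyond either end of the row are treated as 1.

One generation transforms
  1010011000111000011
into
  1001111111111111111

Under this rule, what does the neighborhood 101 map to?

0

At position 1 the neighborhood is 101; the next row has 0 there.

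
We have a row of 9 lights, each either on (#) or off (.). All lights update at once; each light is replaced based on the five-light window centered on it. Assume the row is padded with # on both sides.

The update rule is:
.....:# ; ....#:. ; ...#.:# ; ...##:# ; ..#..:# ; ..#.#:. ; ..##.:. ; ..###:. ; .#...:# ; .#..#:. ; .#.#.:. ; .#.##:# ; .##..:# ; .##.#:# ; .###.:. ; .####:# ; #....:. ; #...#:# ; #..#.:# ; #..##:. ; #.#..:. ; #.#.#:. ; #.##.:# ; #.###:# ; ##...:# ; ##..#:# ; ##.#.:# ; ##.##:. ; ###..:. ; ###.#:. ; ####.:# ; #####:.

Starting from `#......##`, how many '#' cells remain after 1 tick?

5

tick 1: .#.##.#.#
count of #: 5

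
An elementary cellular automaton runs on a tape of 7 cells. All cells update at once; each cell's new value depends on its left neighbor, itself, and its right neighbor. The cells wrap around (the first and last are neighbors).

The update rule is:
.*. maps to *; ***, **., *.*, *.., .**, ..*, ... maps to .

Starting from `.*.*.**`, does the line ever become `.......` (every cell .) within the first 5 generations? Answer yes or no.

no

.*.*...
.*.*...  (fixed point — unchanged through generation 5)
generation 5 is .*.*..., still not uniform .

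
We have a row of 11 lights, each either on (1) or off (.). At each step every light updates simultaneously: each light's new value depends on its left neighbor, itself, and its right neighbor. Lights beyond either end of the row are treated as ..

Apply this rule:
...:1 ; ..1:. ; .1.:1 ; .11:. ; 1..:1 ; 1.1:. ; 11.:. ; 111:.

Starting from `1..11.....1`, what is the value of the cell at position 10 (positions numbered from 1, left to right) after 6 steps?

step 1: 11...1111.1
step 2: ..11......1
step 3: 1...11111.1
step 4: 111.......1
step 5: ...111111.1
step 6: 11........1
position 10 holds .

.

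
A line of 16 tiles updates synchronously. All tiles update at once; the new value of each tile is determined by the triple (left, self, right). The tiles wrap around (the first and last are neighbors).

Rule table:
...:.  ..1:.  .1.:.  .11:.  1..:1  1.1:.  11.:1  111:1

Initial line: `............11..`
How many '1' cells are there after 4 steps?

step 1: .............11.
step 2: ..............11
step 3: 1..............1
step 4: 11..............
count of 1: 2

2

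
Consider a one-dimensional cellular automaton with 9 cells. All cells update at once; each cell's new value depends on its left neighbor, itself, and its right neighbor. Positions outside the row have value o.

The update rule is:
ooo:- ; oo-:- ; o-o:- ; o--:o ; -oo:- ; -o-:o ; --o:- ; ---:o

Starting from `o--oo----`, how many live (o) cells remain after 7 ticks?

-o---ooo-
-ooo-----
----oooo-
ooo------
---ooooo-
oo-------
--oooooo-
count of o: 6

6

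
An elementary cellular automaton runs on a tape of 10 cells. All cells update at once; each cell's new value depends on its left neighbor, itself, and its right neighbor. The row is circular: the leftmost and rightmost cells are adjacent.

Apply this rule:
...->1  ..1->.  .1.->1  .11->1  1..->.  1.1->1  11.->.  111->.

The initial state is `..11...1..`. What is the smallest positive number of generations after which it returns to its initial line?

15

1.1..1.1.1
.11..11111
11...1....
1..1.1.11.
1..11111.1
...1....11
.1.1.11.1.
.11111.11.
.1....11..
.1.11.1..1
1111.11..1
....11...1
.11.1..1.1
11.11..111
..11...1..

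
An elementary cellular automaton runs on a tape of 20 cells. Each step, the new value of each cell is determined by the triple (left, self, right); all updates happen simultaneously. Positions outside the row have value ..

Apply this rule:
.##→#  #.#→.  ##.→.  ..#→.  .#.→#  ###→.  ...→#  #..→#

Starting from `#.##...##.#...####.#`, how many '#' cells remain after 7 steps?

#.#.##.#..###.#....#
#.#.#..##.#...####.#
#.#.##.#..###.#....#  (repeats step 1; period 2)
step 7: #.#.##.#..###.#....#
count of #: 10

10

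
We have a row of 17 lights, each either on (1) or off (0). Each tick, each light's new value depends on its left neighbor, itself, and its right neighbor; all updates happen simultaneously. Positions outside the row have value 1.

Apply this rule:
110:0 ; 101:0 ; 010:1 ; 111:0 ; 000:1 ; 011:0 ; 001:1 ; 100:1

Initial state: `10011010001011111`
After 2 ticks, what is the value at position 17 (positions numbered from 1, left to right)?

01100011111000000
00011100000111111
position 17 holds 1

1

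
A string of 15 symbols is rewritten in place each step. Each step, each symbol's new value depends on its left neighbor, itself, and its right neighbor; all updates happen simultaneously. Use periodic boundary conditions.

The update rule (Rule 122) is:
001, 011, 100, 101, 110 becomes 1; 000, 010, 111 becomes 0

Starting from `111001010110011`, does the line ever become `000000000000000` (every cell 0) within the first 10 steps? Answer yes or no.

step 1: 001110101111110
step 2: 011011011000011
step 3: 111111111100111
step 4: 000000000111100
step 5: 000000001100110
step 6: 000000011111111
step 7: 100000110000001
step 8: 110001111000011
step 9: 011011001100110
step 10: 111111111111111
step 10 is 111111111111111, still not uniform 0

no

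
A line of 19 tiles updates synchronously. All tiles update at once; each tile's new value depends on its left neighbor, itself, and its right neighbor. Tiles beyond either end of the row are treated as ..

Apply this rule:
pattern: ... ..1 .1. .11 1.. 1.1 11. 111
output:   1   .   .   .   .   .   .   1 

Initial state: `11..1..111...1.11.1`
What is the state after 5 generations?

1..1..11....11....1

........1..1.......
1111111......111111
.11111..1111..1111.
..111....11....11..
1..1..11....11....1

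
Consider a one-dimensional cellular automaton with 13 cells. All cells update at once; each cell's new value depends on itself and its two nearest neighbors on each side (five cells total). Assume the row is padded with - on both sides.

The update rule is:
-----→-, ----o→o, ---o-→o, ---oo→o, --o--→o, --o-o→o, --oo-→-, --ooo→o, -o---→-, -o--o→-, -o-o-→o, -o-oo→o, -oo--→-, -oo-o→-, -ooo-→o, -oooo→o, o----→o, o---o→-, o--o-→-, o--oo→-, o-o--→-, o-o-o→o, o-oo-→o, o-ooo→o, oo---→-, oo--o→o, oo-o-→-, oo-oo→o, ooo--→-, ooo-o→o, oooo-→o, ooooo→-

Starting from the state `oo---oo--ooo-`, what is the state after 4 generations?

----o--o-oo--
--ooo--ooo--o
oooo-o-oo-o-o
oooo-ooo--oo-

oooo-ooo--oo-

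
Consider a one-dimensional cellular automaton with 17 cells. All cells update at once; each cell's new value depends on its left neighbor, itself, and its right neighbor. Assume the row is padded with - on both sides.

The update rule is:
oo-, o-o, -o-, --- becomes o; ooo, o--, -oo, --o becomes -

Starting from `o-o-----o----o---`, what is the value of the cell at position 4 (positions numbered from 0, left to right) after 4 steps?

-

step 1: ooo-ooo-o-oo-o-oo
step 2: --oo--oooo-oooo-o
step 3: o--o-----oo---ooo
step 4: o--o-ooo--o-o---o
position 4 holds -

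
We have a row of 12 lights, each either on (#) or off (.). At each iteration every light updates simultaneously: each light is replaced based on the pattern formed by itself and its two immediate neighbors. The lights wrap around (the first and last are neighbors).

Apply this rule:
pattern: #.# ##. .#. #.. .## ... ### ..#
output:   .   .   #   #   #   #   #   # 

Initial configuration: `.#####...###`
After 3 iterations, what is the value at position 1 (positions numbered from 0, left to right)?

.####.#####.
####..####.#
###.#####..#
position 1 holds #

#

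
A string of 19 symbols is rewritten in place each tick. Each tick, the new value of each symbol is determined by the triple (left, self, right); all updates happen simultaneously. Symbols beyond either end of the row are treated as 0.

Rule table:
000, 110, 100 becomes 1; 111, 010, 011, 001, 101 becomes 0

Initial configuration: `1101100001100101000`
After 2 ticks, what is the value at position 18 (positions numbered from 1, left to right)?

0

tick 1: 0100111100110000111
tick 2: 0010000110011110001
position 18 holds 0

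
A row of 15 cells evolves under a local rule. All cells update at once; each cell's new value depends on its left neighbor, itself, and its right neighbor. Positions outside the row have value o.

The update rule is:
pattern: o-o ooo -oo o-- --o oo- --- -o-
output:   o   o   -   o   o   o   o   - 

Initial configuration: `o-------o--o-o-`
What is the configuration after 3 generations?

generation 1: oooooooo-oo-o-o
generation 2: ooooooooo-oo-o-
generation 3: oooooooooo-oo-o

oooooooooo-oo-o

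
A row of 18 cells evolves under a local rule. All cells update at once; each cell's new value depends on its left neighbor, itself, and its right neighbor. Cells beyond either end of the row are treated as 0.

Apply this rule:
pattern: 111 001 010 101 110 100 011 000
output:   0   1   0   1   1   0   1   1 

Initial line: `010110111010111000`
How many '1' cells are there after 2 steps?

101111101101101011
011000111111110111
count of 1: 13

13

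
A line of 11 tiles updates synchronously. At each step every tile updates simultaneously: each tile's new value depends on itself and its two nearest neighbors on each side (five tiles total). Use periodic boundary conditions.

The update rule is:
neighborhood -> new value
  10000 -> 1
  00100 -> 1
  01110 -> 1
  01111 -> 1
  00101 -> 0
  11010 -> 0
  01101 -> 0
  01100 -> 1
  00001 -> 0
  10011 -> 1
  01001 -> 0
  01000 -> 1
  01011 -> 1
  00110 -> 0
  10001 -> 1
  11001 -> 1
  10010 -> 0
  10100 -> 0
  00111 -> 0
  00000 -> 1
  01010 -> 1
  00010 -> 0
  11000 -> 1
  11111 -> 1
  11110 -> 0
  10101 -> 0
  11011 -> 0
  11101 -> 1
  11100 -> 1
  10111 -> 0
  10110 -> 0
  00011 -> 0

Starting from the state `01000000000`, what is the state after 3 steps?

10011101001

01111111110
10111111011
10011101001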